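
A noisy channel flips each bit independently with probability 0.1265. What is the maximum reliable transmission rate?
0.4522 bits

For a binary symmetric channel (BSC) with error probability p:
Capacity C = 1 - H(p) bits per symbol

where H(p) = -p log₂(p) - (1-p) log₂(1-p) is the binary entropy function.

H(0.1265) = 0.5478 bits
C = 1 - 0.5478 = 0.4522 bits per symbol

This means we can reliably transmit up to 0.4522 bits of information per channel use.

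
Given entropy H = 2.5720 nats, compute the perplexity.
13.0920

Perplexity is e^H (or exp(H) for natural log).

H = 2.5720 nats
Perplexity = e^2.5720 = 13.0920

Interpretation: The model's uncertainty is equivalent to choosing uniformly among 13.1 options.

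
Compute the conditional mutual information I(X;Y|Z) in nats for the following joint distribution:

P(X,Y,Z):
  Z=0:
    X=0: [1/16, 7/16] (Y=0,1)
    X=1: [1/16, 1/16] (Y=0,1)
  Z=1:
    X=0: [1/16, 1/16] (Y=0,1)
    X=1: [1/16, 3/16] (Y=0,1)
0.0492 nats

Conditional mutual information: I(X;Y|Z) = H(X|Z) + H(Y|Z) - H(X,Y|Z)

H(Z) = 0.6616
H(X,Z) = 1.2130 → H(X|Z) = 0.5514
H(Y,Z) = 1.2130 → H(Y|Z) = 0.5514
H(X,Y,Z) = 1.7153 → H(X,Y|Z) = 1.0537

I(X;Y|Z) = 0.5514 + 0.5514 - 1.0537 = 0.0492 nats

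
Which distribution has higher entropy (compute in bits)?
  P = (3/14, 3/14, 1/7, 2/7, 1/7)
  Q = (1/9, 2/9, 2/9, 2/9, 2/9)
Q

Computing entropies in bits:
H(P) = 2.2709
H(Q) = 2.2810

Distribution Q has higher entropy.

Intuition: The distribution closer to uniform (more spread out) has higher entropy.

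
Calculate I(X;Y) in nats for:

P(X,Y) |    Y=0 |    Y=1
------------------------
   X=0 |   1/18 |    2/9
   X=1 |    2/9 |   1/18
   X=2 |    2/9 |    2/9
0.1071 nats

Mutual information: I(X;Y) = H(X) + H(Y) - H(X,Y)

Marginals:
P(X) = (5/18, 5/18, 4/9), H(X) = 1.0720 nats
P(Y) = (1/2, 1/2), H(Y) = 0.6931 nats

Joint entropy: H(X,Y) = 1.6581 nats

I(X;Y) = 1.0720 + 0.6931 - 1.6581 = 0.1071 nats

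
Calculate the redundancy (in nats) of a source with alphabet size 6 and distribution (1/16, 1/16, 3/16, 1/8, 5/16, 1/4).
0.1613 nats

Redundancy measures how far a source is from maximum entropy:
R = H_max - H(X)

Maximum entropy for 6 symbols: H_max = log_e(6) = 1.7918 nats
Actual entropy: H(X) = 1.6304 nats
Redundancy: R = 1.7918 - 1.6304 = 0.1613 nats

This redundancy represents potential for compression: the source could be compressed by 0.1613 nats per symbol.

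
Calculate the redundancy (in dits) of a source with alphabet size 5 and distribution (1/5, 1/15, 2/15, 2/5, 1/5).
0.0651 dits

Redundancy measures how far a source is from maximum entropy:
R = H_max - H(X)

Maximum entropy for 5 symbols: H_max = log_10(5) = 0.6990 dits
Actual entropy: H(X) = 0.6338 dits
Redundancy: R = 0.6990 - 0.6338 = 0.0651 dits

This redundancy represents potential for compression: the source could be compressed by 0.0651 dits per symbol.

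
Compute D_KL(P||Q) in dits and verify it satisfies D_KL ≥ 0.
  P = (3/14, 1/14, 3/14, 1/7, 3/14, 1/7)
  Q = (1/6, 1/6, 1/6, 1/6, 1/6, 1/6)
0.0248 dits

KL divergence satisfies the Gibbs inequality: D_KL(P||Q) ≥ 0 for all distributions P, Q.

D_KL(P||Q) = Σ p(x) log(p(x)/q(x))
Term by term:
  x=0: 3/14 × log_10[(3/14)/(1/6)] = 0.0234
  x=1: 1/14 × log_10[(1/14)/(1/6)] = -0.0263
  x=2: 3/14 × log_10[(3/14)/(1/6)] = 0.0234
  x=3: 1/7 × log_10[(1/7)/(1/6)] = -0.0096
  x=4: 3/14 × log_10[(3/14)/(1/6)] = 0.0234
  x=5: 1/7 × log_10[(1/7)/(1/6)] = -0.0096
D_KL(P||Q) = 0.0248 dits

D_KL(P||Q) = 0.0248 ≥ 0 ✓

This non-negativity is a fundamental property: relative entropy cannot be negative because it measures how different Q is from P.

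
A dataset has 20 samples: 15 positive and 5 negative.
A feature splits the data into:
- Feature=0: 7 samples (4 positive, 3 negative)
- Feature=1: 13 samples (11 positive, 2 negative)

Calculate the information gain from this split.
0.0638 bits

Information Gain = H(Y) - H(Y|Feature)

Before split:
P(positive) = 15/20 = 0.7500
H(Y) = 0.8113 bits

After split:
Feature=0: H = 0.9852 bits (weight = 7/20)
Feature=1: H = 0.6194 bits (weight = 13/20)
H(Y|Feature) = (7/20)×0.9852 + (13/20)×0.6194 = 0.7474 bits

Information Gain = 0.8113 - 0.7474 = 0.0638 bits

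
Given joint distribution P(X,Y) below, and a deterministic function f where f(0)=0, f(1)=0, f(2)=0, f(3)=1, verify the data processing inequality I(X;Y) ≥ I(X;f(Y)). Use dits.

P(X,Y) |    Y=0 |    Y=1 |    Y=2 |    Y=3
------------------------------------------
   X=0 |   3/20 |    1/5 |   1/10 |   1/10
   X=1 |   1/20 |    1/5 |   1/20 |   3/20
I(X;Y) = 0.0151, I(X;f(Y)) = 0.0066, inequality holds: 0.0151 ≥ 0.0066

Data Processing Inequality: For any Markov chain X → Y → Z, we have I(X;Y) ≥ I(X;Z).

Here Z = f(Y) is a deterministic function of Y, forming X → Y → Z.

Original I(X;Y) = 0.0151 dits

After applying f:
P(X,Z) where Z=f(Y):
- P(X,Z=0) = P(X,Y=0) + P(X,Y=1) + P(X,Y=2)
- P(X,Z=1) = P(X,Y=3)

I(X;Z) = I(X;f(Y)) = 0.0066 dits

Verification: 0.0151 ≥ 0.0066 ✓

Information cannot be created by processing; the function f can only lose information about X.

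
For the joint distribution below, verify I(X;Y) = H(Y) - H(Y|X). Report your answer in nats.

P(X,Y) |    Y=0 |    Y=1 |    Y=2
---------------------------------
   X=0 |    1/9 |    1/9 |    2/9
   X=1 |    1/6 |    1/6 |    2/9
I(X;Y) = 0.0050 nats

Mutual information has multiple equivalent forms:
- I(X;Y) = H(X) - H(X|Y)
- I(X;Y) = H(Y) - H(Y|X)
- I(X;Y) = H(X) + H(Y) - H(X,Y)

Computing all quantities:
H(X) = 0.6870, H(Y) = 1.0720, H(X,Y) = 1.7540
H(X|Y) = 0.6820, H(Y|X) = 1.0670

Verification:
H(X) - H(X|Y) = 0.6870 - 0.6820 = 0.0050
H(Y) - H(Y|X) = 1.0720 - 1.0670 = 0.0050
H(X) + H(Y) - H(X,Y) = 0.6870 + 1.0720 - 1.7540 = 0.0050

All forms give I(X;Y) = 0.0050 nats. ✓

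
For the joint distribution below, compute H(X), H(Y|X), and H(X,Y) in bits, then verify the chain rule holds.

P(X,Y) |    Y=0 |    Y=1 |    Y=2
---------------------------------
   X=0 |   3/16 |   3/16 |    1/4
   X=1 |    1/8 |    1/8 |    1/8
H(X,Y) = 2.5306, H(X) = 0.9544, H(Y|X) = 1.5762 (all in bits)

Chain rule: H(X,Y) = H(X) + H(Y|X)

Left side — joint entropy directly:
H(X,Y) = -Σ p(x,y) log p(x,y) = 2.5306 bits

Right side — compute H(Y|X) from the conditional distributions:
P(X) = (5/8, 3/8), so H(X) = 0.9544 bits
H(Y|X) = Σ_x P(X=x) · H(Y|X=x):
  P(Y|X=0) = (3/10, 3/10, 2/5), H(Y|X=0) = 1.5710, weight P(X=0) = 5/8
  P(Y|X=1) = (1/3, 1/3, 1/3), H(Y|X=1) = 1.5850, weight P(X=1) = 3/8
H(Y|X) = 1.5762 bits

H(X) + H(Y|X) = 0.9544 + 1.5762 = 2.5306 bits

Both sides equal 2.5306 bits. ✓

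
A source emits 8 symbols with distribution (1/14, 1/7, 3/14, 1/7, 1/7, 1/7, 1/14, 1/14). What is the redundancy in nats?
0.0719 nats

Redundancy measures how far a source is from maximum entropy:
R = H_max - H(X)

Maximum entropy for 8 symbols: H_max = log_e(8) = 2.0794 nats
Actual entropy: H(X) = 2.0076 nats
Redundancy: R = 2.0794 - 2.0076 = 0.0719 nats

This redundancy represents potential for compression: the source could be compressed by 0.0719 nats per symbol.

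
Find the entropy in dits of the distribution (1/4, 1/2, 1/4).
0.4515 dits

Shannon entropy is H(X) = -Σ p(x) log p(x).

For P = (1/4, 1/2, 1/4):
H = -1/4 × log_10(1/4) -1/2 × log_10(1/2) -1/4 × log_10(1/4)
H = 0.4515 dits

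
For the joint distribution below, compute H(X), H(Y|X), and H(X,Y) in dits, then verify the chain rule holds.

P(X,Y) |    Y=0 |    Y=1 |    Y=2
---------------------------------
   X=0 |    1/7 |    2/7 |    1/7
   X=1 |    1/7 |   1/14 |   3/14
H(X,Y) = 0.7429, H(X) = 0.2966, H(Y|X) = 0.4463 (all in dits)

Chain rule: H(X,Y) = H(X) + H(Y|X)

Left side — joint entropy directly:
H(X,Y) = -Σ p(x,y) log p(x,y) = 0.7429 dits

Right side — compute H(Y|X) from the conditional distributions:
P(X) = (4/7, 3/7), so H(X) = 0.2966 dits
H(Y|X) = Σ_x P(X=x) · H(Y|X=x):
  P(Y|X=0) = (1/4, 1/2, 1/4), H(Y|X=0) = 0.4515, weight P(X=0) = 4/7
  P(Y|X=1) = (1/3, 1/6, 1/2), H(Y|X=1) = 0.4392, weight P(X=1) = 3/7
H(Y|X) = 0.4463 dits

H(X) + H(Y|X) = 0.2966 + 0.4463 = 0.7429 dits

Both sides equal 0.7429 dits. ✓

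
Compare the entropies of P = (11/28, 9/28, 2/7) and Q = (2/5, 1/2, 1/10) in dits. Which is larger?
P

Computing entropies in dits:
H(P) = 0.4733
H(Q) = 0.4097

Distribution P has higher entropy.

Intuition: The distribution closer to uniform (more spread out) has higher entropy.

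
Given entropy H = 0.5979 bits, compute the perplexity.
1.5135

Perplexity is 2^H (or exp(H) for natural log).

H = 0.5979 bits
Perplexity = 2^0.5979 = 1.5135

Interpretation: The model's uncertainty is equivalent to choosing uniformly among 1.5 options.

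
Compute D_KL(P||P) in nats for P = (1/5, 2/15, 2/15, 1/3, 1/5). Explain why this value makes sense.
0.0000 nats

KL divergence satisfies the Gibbs inequality: D_KL(P||Q) ≥ 0 for all distributions P, Q.

D_KL(P||Q) = Σ p(x) log(p(x)/q(x))
Each term is p(x) × log_e(p(x)/p(x)) = p(x) × log_e(1) = 0, so the sum is 0.
D_KL(P||Q) = 0.0000 nats

When P = Q, the KL divergence is exactly 0, as there is no 'divergence' between identical distributions.

This non-negativity is a fundamental property: relative entropy cannot be negative because it measures how different Q is from P.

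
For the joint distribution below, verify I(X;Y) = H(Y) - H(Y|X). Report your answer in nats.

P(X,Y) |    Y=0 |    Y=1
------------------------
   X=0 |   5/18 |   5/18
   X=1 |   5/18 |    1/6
I(X;Y) = 0.0079 nats

Mutual information has multiple equivalent forms:
- I(X;Y) = H(X) - H(X|Y)
- I(X;Y) = H(Y) - H(Y|X)
- I(X;Y) = H(X) + H(Y) - H(X,Y)

Computing all quantities:
H(X) = 0.6870, H(Y) = 0.6870, H(X,Y) = 1.3661
H(X|Y) = 0.6791, H(Y|X) = 0.6791

Verification:
H(X) - H(X|Y) = 0.6870 - 0.6791 = 0.0079
H(Y) - H(Y|X) = 0.6870 - 0.6791 = 0.0079
H(X) + H(Y) - H(X,Y) = 0.6870 + 0.6870 - 1.3661 = 0.0079

All forms give I(X;Y) = 0.0079 nats. ✓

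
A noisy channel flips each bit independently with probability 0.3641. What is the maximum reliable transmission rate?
0.0540 bits

For a binary symmetric channel (BSC) with error probability p:
Capacity C = 1 - H(p) bits per symbol

where H(p) = -p log₂(p) - (1-p) log₂(1-p) is the binary entropy function.

H(0.3641) = 0.9460 bits
C = 1 - 0.9460 = 0.0540 bits per symbol

This means we can reliably transmit up to 0.0540 bits of information per channel use.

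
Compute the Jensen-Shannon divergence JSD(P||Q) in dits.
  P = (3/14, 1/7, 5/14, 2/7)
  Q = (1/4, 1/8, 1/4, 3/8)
0.0038 dits

Jensen-Shannon divergence is:
JSD(P||Q) = 0.5 × D_KL(P||M) + 0.5 × D_KL(Q||M)
where M = 0.5 × (P + Q) is the mixture distribution.

M = 0.5 × (3/14, 1/7, 5/14, 2/7) + 0.5 × (1/4, 1/8, 1/4, 3/8) = (0.232143, 0.133929, 0.303571, 0.330357)

D_KL(P||M) = 0.0037 dits
D_KL(Q||M) = 0.0039 dits

JSD(P||Q) = 0.5 × 0.0037 + 0.5 × 0.0039 = 0.0038 dits

Unlike KL divergence, JSD is symmetric and bounded: 0 ≤ JSD ≤ log(2).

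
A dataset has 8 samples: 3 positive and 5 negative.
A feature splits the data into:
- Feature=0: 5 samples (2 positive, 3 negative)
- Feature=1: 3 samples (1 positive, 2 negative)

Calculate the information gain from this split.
0.0032 bits

Information Gain = H(Y) - H(Y|Feature)

Before split:
P(positive) = 3/8 = 0.3750
H(Y) = 0.9544 bits

After split:
Feature=0: H = 0.9710 bits (weight = 5/8)
Feature=1: H = 0.9183 bits (weight = 3/8)
H(Y|Feature) = (5/8)×0.9710 + (3/8)×0.9183 = 0.9512 bits

Information Gain = 0.9544 - 0.9512 = 0.0032 bits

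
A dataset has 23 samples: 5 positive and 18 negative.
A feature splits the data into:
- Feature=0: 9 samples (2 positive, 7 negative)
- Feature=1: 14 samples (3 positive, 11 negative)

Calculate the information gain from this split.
0.0001 bits

Information Gain = H(Y) - H(Y|Feature)

Before split:
P(positive) = 5/23 = 0.2174
H(Y) = 0.7554 bits

After split:
Feature=0: H = 0.7642 bits (weight = 9/23)
Feature=1: H = 0.7496 bits (weight = 14/23)
H(Y|Feature) = (9/23)×0.7642 + (14/23)×0.7496 = 0.7553 bits

Information Gain = 0.7554 - 0.7553 = 0.0001 bits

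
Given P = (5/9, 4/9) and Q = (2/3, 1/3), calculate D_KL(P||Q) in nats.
0.0266 nats

KL divergence: D_KL(P||Q) = Σ p(x) log(p(x)/q(x))

Computing term by term:
  x=0: 5/9 × log_e[(5/9)/(2/3)] = 5/9 × -0.1823 = -0.1013
  x=1: 4/9 × log_e[(4/9)/(1/3)] = 4/9 × 0.2877 = 0.1279

D_KL(P||Q) = 0.0266 nats

Note: KL divergence is always non-negative and equals 0 iff P = Q.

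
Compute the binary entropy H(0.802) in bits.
0.7179 bits

The binary entropy function is:
H(p) = -p log(p) - (1-p) log(1-p)

H(0.802) = -0.802 × log_2(0.802) - 0.198 × log_2(0.198)
H(0.802) = 0.7179 bits

Note: Binary entropy is maximized at p=0.5 (H=1 bit) and minimized at p=0 or p=1 (H=0).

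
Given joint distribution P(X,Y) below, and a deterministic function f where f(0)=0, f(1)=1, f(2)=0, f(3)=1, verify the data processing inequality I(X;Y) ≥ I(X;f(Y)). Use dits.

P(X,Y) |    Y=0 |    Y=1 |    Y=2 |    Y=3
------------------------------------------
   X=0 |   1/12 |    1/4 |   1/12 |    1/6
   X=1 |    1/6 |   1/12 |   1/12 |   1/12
I(X;Y) = 0.0252, I(X;f(Y)) = 0.0216, inequality holds: 0.0252 ≥ 0.0216

Data Processing Inequality: For any Markov chain X → Y → Z, we have I(X;Y) ≥ I(X;Z).

Here Z = f(Y) is a deterministic function of Y, forming X → Y → Z.

Original I(X;Y) = 0.0252 dits

After applying f:
P(X,Z) where Z=f(Y):
- P(X,Z=0) = P(X,Y=0) + P(X,Y=2)
- P(X,Z=1) = P(X,Y=1) + P(X,Y=3)

I(X;Z) = I(X;f(Y)) = 0.0216 dits

Verification: 0.0252 ≥ 0.0216 ✓

Information cannot be created by processing; the function f can only lose information about X.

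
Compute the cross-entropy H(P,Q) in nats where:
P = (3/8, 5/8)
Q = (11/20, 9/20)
0.7233 nats

Cross-entropy: H(P,Q) = -Σ p(x) log q(x)

Alternatively: H(P,Q) = H(P) + D_KL(P||Q)
H(P) = 0.6616 nats
D_KL(P||Q) = 0.0617 nats

H(P,Q) = 0.6616 + 0.0617 = 0.7233 nats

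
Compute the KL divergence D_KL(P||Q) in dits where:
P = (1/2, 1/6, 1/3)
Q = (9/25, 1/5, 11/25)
0.0179 dits

KL divergence: D_KL(P||Q) = Σ p(x) log(p(x)/q(x))

Computing term by term:
  x=0: 1/2 × log_10[(1/2)/(9/25)] = 1/2 × 0.1427 = 0.0713
  x=1: 1/6 × log_10[(1/6)/(1/5)] = 1/6 × -0.0792 = -0.0132
  x=2: 1/3 × log_10[(1/3)/(11/25)] = 1/3 × -0.1206 = -0.0402

D_KL(P||Q) = 0.0179 dits

Note: KL divergence is always non-negative and equals 0 iff P = Q.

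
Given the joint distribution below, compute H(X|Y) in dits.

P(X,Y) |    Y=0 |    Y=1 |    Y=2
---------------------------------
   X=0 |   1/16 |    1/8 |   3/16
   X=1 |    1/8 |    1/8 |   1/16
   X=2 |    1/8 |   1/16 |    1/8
0.4511 dits

Using the chain rule: H(X|Y) = H(X,Y) - H(Y)

First, compute H(X,Y) = 0.9265 dits

Marginal P(Y) = (5/16, 5/16, 3/8)
H(Y) = 0.4755 dits

H(X|Y) = H(X,Y) - H(Y) = 0.9265 - 0.4755 = 0.4511 dits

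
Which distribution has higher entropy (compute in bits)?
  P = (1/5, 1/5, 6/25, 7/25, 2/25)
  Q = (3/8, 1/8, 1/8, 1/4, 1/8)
P

Computing entropies in bits:
H(P) = 2.2286
H(Q) = 2.1556

Distribution P has higher entropy.

Intuition: The distribution closer to uniform (more spread out) has higher entropy.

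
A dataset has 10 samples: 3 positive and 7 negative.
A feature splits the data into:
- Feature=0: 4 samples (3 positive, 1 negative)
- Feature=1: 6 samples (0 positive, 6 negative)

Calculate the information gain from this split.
0.5568 bits

Information Gain = H(Y) - H(Y|Feature)

Before split:
P(positive) = 3/10 = 0.3000
H(Y) = 0.8813 bits

After split:
Feature=0: H = 0.8113 bits (weight = 4/10)
Feature=1: H = 0.0000 bits (weight = 6/10)
H(Y|Feature) = (4/10)×0.8113 + (6/10)×0.0000 = 0.3245 bits

Information Gain = 0.8813 - 0.3245 = 0.5568 bits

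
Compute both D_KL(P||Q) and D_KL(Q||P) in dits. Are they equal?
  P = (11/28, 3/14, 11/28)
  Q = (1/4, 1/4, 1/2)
D_KL(P||Q) = 0.0216, D_KL(Q||P) = 0.0200

KL divergence is not symmetric: D_KL(P||Q) ≠ D_KL(Q||P) in general.

D_KL(P||Q) = 0.0216 dits
D_KL(Q||P) = 0.0200 dits

No, they are not equal!

This asymmetry is why KL divergence is not a true distance metric.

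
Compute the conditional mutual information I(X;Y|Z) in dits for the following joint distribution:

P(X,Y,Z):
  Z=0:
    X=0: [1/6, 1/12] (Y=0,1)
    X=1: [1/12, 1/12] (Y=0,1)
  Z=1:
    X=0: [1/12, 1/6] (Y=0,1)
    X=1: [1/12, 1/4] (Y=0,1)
0.0036 dits

Conditional mutual information: I(X;Y|Z) = H(X|Z) + H(Y|Z) - H(X,Y|Z)

H(Z) = 0.2950
H(X,Z) = 0.5898 → H(X|Z) = 0.2948
H(Y,Z) = 0.5683 → H(Y|Z) = 0.2734
H(X,Y,Z) = 0.8596 → H(X,Y|Z) = 0.5646

I(X;Y|Z) = 0.2948 + 0.2734 - 0.5646 = 0.0036 dits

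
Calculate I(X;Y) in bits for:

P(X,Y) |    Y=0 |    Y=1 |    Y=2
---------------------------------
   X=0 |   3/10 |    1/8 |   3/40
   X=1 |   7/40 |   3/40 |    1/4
0.1048 bits

Mutual information: I(X;Y) = H(X) + H(Y) - H(X,Y)

Marginals:
P(X) = (1/2, 1/2), H(X) = 1.0000 bits
P(Y) = (19/40, 1/5, 13/40), H(Y) = 1.5015 bits

Joint entropy: H(X,Y) = 2.3967 bits

I(X;Y) = 1.0000 + 1.5015 - 2.3967 = 0.1048 bits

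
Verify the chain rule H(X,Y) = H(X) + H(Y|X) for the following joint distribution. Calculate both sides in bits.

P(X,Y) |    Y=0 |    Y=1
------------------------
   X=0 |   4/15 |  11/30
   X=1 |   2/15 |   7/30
H(X,Y) = 1.9167, H(X) = 0.9481, H(Y|X) = 0.9686 (all in bits)

Chain rule: H(X,Y) = H(X) + H(Y|X)

Left side — joint entropy directly:
H(X,Y) = -Σ p(x,y) log p(x,y) = 1.9167 bits

Right side — compute H(Y|X) from the conditional distributions:
P(X) = (19/30, 11/30), so H(X) = 0.9481 bits
H(Y|X) = Σ_x P(X=x) · H(Y|X=x):
  P(Y|X=0) = (8/19, 11/19), H(Y|X=0) = 0.9819, weight P(X=0) = 19/30
  P(Y|X=1) = (4/11, 7/11), H(Y|X=1) = 0.9457, weight P(X=1) = 11/30
H(Y|X) = 0.9686 bits

H(X) + H(Y|X) = 0.9481 + 0.9686 = 1.9167 bits

Both sides equal 1.9167 bits. ✓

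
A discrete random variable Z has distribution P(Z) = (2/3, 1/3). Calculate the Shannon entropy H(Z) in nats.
0.6365 nats

Shannon entropy is H(X) = -Σ p(x) log p(x).

For P = (2/3, 1/3):
H = -2/3 × log_e(2/3) -1/3 × log_e(1/3)
H = 0.6365 nats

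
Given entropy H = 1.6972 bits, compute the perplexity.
3.2427

Perplexity is 2^H (or exp(H) for natural log).

H = 1.6972 bits
Perplexity = 2^1.6972 = 3.2427

Interpretation: The model's uncertainty is equivalent to choosing uniformly among 3.2 options.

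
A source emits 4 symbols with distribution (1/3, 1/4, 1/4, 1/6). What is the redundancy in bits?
0.0409 bits

Redundancy measures how far a source is from maximum entropy:
R = H_max - H(X)

Maximum entropy for 4 symbols: H_max = log_2(4) = 2.0000 bits
Actual entropy: H(X) = 1.9591 bits
Redundancy: R = 2.0000 - 1.9591 = 0.0409 bits

This redundancy represents potential for compression: the source could be compressed by 0.0409 bits per symbol.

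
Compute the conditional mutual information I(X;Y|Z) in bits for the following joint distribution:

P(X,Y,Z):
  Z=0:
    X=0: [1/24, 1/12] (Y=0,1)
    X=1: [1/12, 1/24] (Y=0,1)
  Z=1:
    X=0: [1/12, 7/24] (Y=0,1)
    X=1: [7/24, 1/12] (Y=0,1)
0.1973 bits

Conditional mutual information: I(X;Y|Z) = H(X|Z) + H(Y|Z) - H(X,Y|Z)

H(Z) = 0.8113
H(X,Z) = 1.8113 → H(X|Z) = 1.0000
H(Y,Z) = 1.8113 → H(Y|Z) = 1.0000
H(X,Y,Z) = 2.6140 → H(X,Y|Z) = 1.8027

I(X;Y|Z) = 1.0000 + 1.0000 - 1.8027 = 0.1973 bits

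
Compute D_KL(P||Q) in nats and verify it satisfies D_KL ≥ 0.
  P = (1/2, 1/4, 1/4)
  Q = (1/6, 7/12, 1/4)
0.3375 nats

KL divergence satisfies the Gibbs inequality: D_KL(P||Q) ≥ 0 for all distributions P, Q.

D_KL(P||Q) = Σ p(x) log(p(x)/q(x))
Term by term:
  x=0: 1/2 × log_e[(1/2)/(1/6)] = 0.5493
  x=1: 1/4 × log_e[(1/4)/(7/12)] = -0.2118
  x=2: 1/4 × log_e[(1/4)/(1/4)] = 0.0000
D_KL(P||Q) = 0.3375 nats

D_KL(P||Q) = 0.3375 ≥ 0 ✓

This non-negativity is a fundamental property: relative entropy cannot be negative because it measures how different Q is from P.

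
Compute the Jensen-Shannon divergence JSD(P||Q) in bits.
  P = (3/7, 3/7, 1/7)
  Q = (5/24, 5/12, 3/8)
0.0670 bits

Jensen-Shannon divergence is:
JSD(P||Q) = 0.5 × D_KL(P||M) + 0.5 × D_KL(Q||M)
where M = 0.5 × (P + Q) is the mixture distribution.

M = 0.5 × (3/7, 3/7, 1/7) + 0.5 × (5/24, 5/12, 3/8) = (0.318452, 0.422619, 0.258929)

D_KL(P||M) = 0.0697 bits
D_KL(Q||M) = 0.0643 bits

JSD(P||Q) = 0.5 × 0.0697 + 0.5 × 0.0643 = 0.0670 bits

Unlike KL divergence, JSD is symmetric and bounded: 0 ≤ JSD ≤ log(2).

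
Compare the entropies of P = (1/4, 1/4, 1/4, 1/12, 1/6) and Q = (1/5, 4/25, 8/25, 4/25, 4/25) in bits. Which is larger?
Q

Computing entropies in bits:
H(P) = 2.2296
H(Q) = 2.2595

Distribution Q has higher entropy.

Intuition: The distribution closer to uniform (more spread out) has higher entropy.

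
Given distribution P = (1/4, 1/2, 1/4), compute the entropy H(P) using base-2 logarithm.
1.5000 bits

Shannon entropy is H(X) = -Σ p(x) log p(x).

For P = (1/4, 1/2, 1/4):
H = -1/4 × log_2(1/4) -1/2 × log_2(1/2) -1/4 × log_2(1/4)
H = 1.5000 bits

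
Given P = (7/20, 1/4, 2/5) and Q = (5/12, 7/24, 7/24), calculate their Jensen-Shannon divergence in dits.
0.0028 dits

Jensen-Shannon divergence is:
JSD(P||Q) = 0.5 × D_KL(P||M) + 0.5 × D_KL(Q||M)
where M = 0.5 × (P + Q) is the mixture distribution.

M = 0.5 × (7/20, 1/4, 2/5) + 0.5 × (5/12, 7/24, 7/24) = (0.383333, 0.270833, 0.345833)

D_KL(P||M) = 0.0028 dits
D_KL(Q||M) = 0.0029 dits

JSD(P||Q) = 0.5 × 0.0028 + 0.5 × 0.0029 = 0.0028 dits

Unlike KL divergence, JSD is symmetric and bounded: 0 ≤ JSD ≤ log(2).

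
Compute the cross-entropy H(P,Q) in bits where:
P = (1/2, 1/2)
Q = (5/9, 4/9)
1.0090 bits

Cross-entropy: H(P,Q) = -Σ p(x) log q(x)

Alternatively: H(P,Q) = H(P) + D_KL(P||Q)
H(P) = 1.0000 bits
D_KL(P||Q) = 0.0090 bits

H(P,Q) = 1.0000 + 0.0090 = 1.0090 bits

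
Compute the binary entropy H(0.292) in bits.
0.8713 bits

The binary entropy function is:
H(p) = -p log(p) - (1-p) log(1-p)

H(0.292) = -0.292 × log_2(0.292) - 0.708 × log_2(0.708)
H(0.292) = 0.8713 bits

Note: Binary entropy is maximized at p=0.5 (H=1 bit) and minimized at p=0 or p=1 (H=0).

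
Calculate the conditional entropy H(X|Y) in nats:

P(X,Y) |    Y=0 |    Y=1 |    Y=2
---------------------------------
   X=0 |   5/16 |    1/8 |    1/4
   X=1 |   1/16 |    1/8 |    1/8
0.5809 nats

Using the chain rule: H(X|Y) = H(X,Y) - H(Y)

First, compute H(X,Y) = 1.6631 nats

Marginal P(Y) = (3/8, 1/4, 3/8)
H(Y) = 1.0822 nats

H(X|Y) = H(X,Y) - H(Y) = 1.6631 - 1.0822 = 0.5809 nats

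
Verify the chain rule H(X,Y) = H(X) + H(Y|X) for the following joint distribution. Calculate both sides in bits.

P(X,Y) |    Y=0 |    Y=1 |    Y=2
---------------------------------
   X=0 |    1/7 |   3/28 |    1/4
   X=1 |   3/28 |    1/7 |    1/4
H(X,Y) = 2.4926, H(X) = 1.0000, H(Y|X) = 1.4926 (all in bits)

Chain rule: H(X,Y) = H(X) + H(Y|X)

Left side — joint entropy directly:
H(X,Y) = -Σ p(x,y) log p(x,y) = 2.4926 bits

Right side — compute H(Y|X) from the conditional distributions:
P(X) = (1/2, 1/2), so H(X) = 1.0000 bits
H(Y|X) = Σ_x P(X=x) · H(Y|X=x):
  P(Y|X=0) = (2/7, 3/14, 1/2), H(Y|X=0) = 1.4926, weight P(X=0) = 1/2
  P(Y|X=1) = (3/14, 2/7, 1/2), H(Y|X=1) = 1.4926, weight P(X=1) = 1/2
H(Y|X) = 1.4926 bits

H(X) + H(Y|X) = 1.0000 + 1.4926 = 2.4926 bits

Both sides equal 2.4926 bits. ✓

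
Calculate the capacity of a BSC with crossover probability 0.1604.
0.3647 bits

For a binary symmetric channel (BSC) with error probability p:
Capacity C = 1 - H(p) bits per symbol

where H(p) = -p log₂(p) - (1-p) log₂(1-p) is the binary entropy function.

H(0.1604) = 0.6353 bits
C = 1 - 0.6353 = 0.3647 bits per symbol

This means we can reliably transmit up to 0.3647 bits of information per channel use.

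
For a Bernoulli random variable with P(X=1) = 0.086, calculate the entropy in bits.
0.4230 bits

The binary entropy function is:
H(p) = -p log(p) - (1-p) log(1-p)

H(0.086) = -0.086 × log_2(0.086) - 0.914 × log_2(0.914)
H(0.086) = 0.4230 bits

Note: Binary entropy is maximized at p=0.5 (H=1 bit) and minimized at p=0 or p=1 (H=0).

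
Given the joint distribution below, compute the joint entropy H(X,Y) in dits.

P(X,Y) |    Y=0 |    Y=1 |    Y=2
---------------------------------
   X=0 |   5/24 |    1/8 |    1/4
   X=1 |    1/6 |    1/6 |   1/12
0.7546 dits

Joint entropy is H(X,Y) = -Σ_{x,y} p(x,y) log p(x,y).

Summing over all non-zero entries:
H(X,Y) = -[5/24·log_10(5/24) + 1/8·log_10(1/8) + 1/4·log_10(1/4) + 1/6·log_10(1/6) + 1/6·log_10(1/6) + 1/12·log_10(1/12)]
H(X,Y) = 0.7546 dits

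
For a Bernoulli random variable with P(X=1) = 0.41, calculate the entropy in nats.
0.6769 nats

The binary entropy function is:
H(p) = -p log(p) - (1-p) log(1-p)

H(0.41) = -0.41 × log_e(0.41) - 0.59 × log_e(0.59)
H(0.41) = 0.6769 nats

Note: Binary entropy is maximized at p=0.5 (H=1 bit) and minimized at p=0 or p=1 (H=0).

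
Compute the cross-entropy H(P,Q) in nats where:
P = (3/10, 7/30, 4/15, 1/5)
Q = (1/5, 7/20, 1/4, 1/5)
1.4194 nats

Cross-entropy: H(P,Q) = -Σ p(x) log q(x)

Alternatively: H(P,Q) = H(P) + D_KL(P||Q)
H(P) = 1.3751 nats
D_KL(P||Q) = 0.0442 nats

H(P,Q) = 1.3751 + 0.0442 = 1.4194 nats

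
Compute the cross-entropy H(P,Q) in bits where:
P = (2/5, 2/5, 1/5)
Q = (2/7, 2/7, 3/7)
1.6904 bits

Cross-entropy: H(P,Q) = -Σ p(x) log q(x)

Alternatively: H(P,Q) = H(P) + D_KL(P||Q)
H(P) = 1.5219 bits
D_KL(P||Q) = 0.1684 bits

H(P,Q) = 1.5219 + 0.1684 = 1.6904 bits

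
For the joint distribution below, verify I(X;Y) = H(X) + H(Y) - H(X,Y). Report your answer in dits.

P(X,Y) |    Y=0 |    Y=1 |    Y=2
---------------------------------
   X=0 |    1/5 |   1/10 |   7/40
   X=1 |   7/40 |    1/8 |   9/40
I(X;Y) = 0.0018 dits

Mutual information has multiple equivalent forms:
- I(X;Y) = H(X) - H(X|Y)
- I(X;Y) = H(Y) - H(Y|X)
- I(X;Y) = H(X) + H(Y) - H(X,Y)

Computing all quantities:
H(X) = 0.3005, H(Y) = 0.4647, H(X,Y) = 0.7634
H(X|Y) = 0.2987, H(Y|X) = 0.4629

Verification:
H(X) - H(X|Y) = 0.3005 - 0.2987 = 0.0018
H(Y) - H(Y|X) = 0.4647 - 0.4629 = 0.0018
H(X) + H(Y) - H(X,Y) = 0.3005 + 0.4647 - 0.7634 = 0.0018

All forms give I(X;Y) = 0.0018 dits. ✓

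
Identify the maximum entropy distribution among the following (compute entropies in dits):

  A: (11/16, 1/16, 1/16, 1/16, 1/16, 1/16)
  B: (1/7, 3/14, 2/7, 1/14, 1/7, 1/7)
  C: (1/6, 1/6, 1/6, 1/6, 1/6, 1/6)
C

For a discrete distribution over n outcomes, entropy is maximized by the uniform distribution.

Computing entropies:
H(A) = 0.4882 dits
H(B) = 0.7429 dits
H(C) = 0.7782 dits

The uniform distribution (where all probabilities equal 1/6) achieves the maximum entropy of log_10(6) = 0.7782 dits.

Distribution C has the highest entropy.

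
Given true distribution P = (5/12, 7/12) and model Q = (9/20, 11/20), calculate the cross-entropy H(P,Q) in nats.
0.6814 nats

Cross-entropy: H(P,Q) = -Σ p(x) log q(x)

Alternatively: H(P,Q) = H(P) + D_KL(P||Q)
H(P) = 0.6792 nats
D_KL(P||Q) = 0.0023 nats

H(P,Q) = 0.6792 + 0.0023 = 0.6814 nats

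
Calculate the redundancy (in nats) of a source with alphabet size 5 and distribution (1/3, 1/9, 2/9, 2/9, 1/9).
0.0865 nats

Redundancy measures how far a source is from maximum entropy:
R = H_max - H(X)

Maximum entropy for 5 symbols: H_max = log_e(5) = 1.6094 nats
Actual entropy: H(X) = 1.5230 nats
Redundancy: R = 1.6094 - 1.5230 = 0.0865 nats

This redundancy represents potential for compression: the source could be compressed by 0.0865 nats per symbol.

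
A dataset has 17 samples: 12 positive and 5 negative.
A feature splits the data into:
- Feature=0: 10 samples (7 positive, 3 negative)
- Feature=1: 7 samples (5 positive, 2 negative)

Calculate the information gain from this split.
0.0002 bits

Information Gain = H(Y) - H(Y|Feature)

Before split:
P(positive) = 12/17 = 0.7059
H(Y) = 0.8740 bits

After split:
Feature=0: H = 0.8813 bits (weight = 10/17)
Feature=1: H = 0.8631 bits (weight = 7/17)
H(Y|Feature) = (10/17)×0.8813 + (7/17)×0.8631 = 0.8738 bits

Information Gain = 0.8740 - 0.8738 = 0.0002 bits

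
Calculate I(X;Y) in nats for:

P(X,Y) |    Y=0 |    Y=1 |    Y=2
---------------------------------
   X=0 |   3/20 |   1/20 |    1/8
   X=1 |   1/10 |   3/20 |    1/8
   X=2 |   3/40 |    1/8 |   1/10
0.0388 nats

Mutual information: I(X;Y) = H(X) + H(Y) - H(X,Y)

Marginals:
P(X) = (13/40, 3/8, 3/10), H(X) = 1.0943 nats
P(Y) = (13/40, 13/40, 7/20), H(Y) = 1.0980 nats

Joint entropy: H(X,Y) = 2.1535 nats

I(X;Y) = 1.0943 + 1.0980 - 2.1535 = 0.0388 nats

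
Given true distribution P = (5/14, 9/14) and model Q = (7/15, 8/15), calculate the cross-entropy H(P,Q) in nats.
0.6763 nats

Cross-entropy: H(P,Q) = -Σ p(x) log q(x)

Alternatively: H(P,Q) = H(P) + D_KL(P||Q)
H(P) = 0.6518 nats
D_KL(P||Q) = 0.0245 nats

H(P,Q) = 0.6518 + 0.0245 = 0.6763 nats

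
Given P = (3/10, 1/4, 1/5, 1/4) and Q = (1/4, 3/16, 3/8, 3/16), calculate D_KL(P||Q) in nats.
0.0728 nats

KL divergence: D_KL(P||Q) = Σ p(x) log(p(x)/q(x))

Computing term by term:
  x=0: 3/10 × log_e[(3/10)/(1/4)] = 3/10 × 0.1823 = 0.0547
  x=1: 1/4 × log_e[(1/4)/(3/16)] = 1/4 × 0.2877 = 0.0719
  x=2: 1/5 × log_e[(1/5)/(3/8)] = 1/5 × -0.6286 = -0.1257
  x=3: 1/4 × log_e[(1/4)/(3/16)] = 1/4 × 0.2877 = 0.0719

D_KL(P||Q) = 0.0728 nats

Note: KL divergence is always non-negative and equals 0 iff P = Q.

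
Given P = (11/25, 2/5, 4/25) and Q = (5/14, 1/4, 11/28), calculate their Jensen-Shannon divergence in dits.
0.0157 dits

Jensen-Shannon divergence is:
JSD(P||Q) = 0.5 × D_KL(P||M) + 0.5 × D_KL(Q||M)
where M = 0.5 × (P + Q) is the mixture distribution.

M = 0.5 × (11/25, 2/5, 4/25) + 0.5 × (5/14, 1/4, 11/28) = (0.398571, 13/40, 0.276429)

D_KL(P||M) = 0.0170 dits
D_KL(Q||M) = 0.0145 dits

JSD(P||Q) = 0.5 × 0.0170 + 0.5 × 0.0145 = 0.0157 dits

Unlike KL divergence, JSD is symmetric and bounded: 0 ≤ JSD ≤ log(2).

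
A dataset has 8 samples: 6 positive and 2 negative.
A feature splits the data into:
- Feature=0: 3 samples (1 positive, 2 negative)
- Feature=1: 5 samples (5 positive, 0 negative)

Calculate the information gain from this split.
0.4669 bits

Information Gain = H(Y) - H(Y|Feature)

Before split:
P(positive) = 6/8 = 0.7500
H(Y) = 0.8113 bits

After split:
Feature=0: H = 0.9183 bits (weight = 3/8)
Feature=1: H = 0.0000 bits (weight = 5/8)
H(Y|Feature) = (3/8)×0.9183 + (5/8)×0.0000 = 0.3444 bits

Information Gain = 0.8113 - 0.3444 = 0.4669 bits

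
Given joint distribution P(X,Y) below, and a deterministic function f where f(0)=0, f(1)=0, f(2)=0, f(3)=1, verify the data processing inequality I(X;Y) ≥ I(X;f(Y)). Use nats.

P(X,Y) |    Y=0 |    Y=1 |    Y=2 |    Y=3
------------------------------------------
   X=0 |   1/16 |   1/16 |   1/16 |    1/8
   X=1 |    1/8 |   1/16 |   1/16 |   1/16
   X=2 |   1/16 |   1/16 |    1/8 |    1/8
I(X;Y) = 0.0393, I(X;f(Y)) = 0.0157, inequality holds: 0.0393 ≥ 0.0157

Data Processing Inequality: For any Markov chain X → Y → Z, we have I(X;Y) ≥ I(X;Z).

Here Z = f(Y) is a deterministic function of Y, forming X → Y → Z.

Original I(X;Y) = 0.0393 nats

After applying f:
P(X,Z) where Z=f(Y):
- P(X,Z=0) = P(X,Y=0) + P(X,Y=1) + P(X,Y=2)
- P(X,Z=1) = P(X,Y=3)

I(X;Z) = I(X;f(Y)) = 0.0157 nats

Verification: 0.0393 ≥ 0.0157 ✓

Information cannot be created by processing; the function f can only lose information about X.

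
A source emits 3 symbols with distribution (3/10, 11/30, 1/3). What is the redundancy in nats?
0.0033 nats

Redundancy measures how far a source is from maximum entropy:
R = H_max - H(X)

Maximum entropy for 3 symbols: H_max = log_e(3) = 1.0986 nats
Actual entropy: H(X) = 1.0953 nats
Redundancy: R = 1.0986 - 1.0953 = 0.0033 nats

This redundancy represents potential for compression: the source could be compressed by 0.0033 nats per symbol.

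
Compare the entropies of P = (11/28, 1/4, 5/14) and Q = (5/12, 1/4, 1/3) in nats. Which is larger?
P

Computing entropies in nats:
H(P) = 1.0813
H(Q) = 1.0776

Distribution P has higher entropy.

Intuition: The distribution closer to uniform (more spread out) has higher entropy.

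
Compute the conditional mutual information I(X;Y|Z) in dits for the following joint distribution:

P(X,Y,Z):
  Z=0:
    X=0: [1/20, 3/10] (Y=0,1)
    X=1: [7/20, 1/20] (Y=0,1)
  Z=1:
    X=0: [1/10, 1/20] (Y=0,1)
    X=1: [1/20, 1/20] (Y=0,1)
0.0988 dits

Conditional mutual information: I(X;Y|Z) = H(X|Z) + H(Y|Z) - H(X,Y|Z)

H(Z) = 0.2442
H(X,Z) = 0.5423 → H(X|Z) = 0.2981
H(Y,Z) = 0.5423 → H(Y|Z) = 0.2981
H(X,Y,Z) = 0.7417 → H(X,Y|Z) = 0.4975

I(X;Y|Z) = 0.2981 + 0.2981 - 0.4975 = 0.0988 dits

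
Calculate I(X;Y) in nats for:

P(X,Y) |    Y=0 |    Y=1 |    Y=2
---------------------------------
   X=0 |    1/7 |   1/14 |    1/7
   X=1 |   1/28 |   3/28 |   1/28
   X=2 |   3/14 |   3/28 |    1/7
0.0522 nats

Mutual information: I(X;Y) = H(X) + H(Y) - H(X,Y)

Marginals:
P(X) = (5/14, 5/28, 13/28), H(X) = 1.0316 nats
P(Y) = (11/28, 2/7, 9/28), H(Y) = 1.0898 nats

Joint entropy: H(X,Y) = 2.0692 nats

I(X;Y) = 1.0316 + 1.0898 - 2.0692 = 0.0522 nats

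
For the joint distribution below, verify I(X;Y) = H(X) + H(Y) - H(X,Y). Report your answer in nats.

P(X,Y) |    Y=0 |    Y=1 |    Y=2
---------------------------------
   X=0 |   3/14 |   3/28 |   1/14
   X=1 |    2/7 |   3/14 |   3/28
I(X;Y) = 0.0038 nats

Mutual information has multiple equivalent forms:
- I(X;Y) = H(X) - H(X|Y)
- I(X;Y) = H(Y) - H(Y|X)
- I(X;Y) = H(X) + H(Y) - H(X,Y)

Computing all quantities:
H(X) = 0.6700, H(Y) = 1.0190, H(X,Y) = 1.6853
H(X|Y) = 0.6662, H(Y|X) = 1.0152

Verification:
H(X) - H(X|Y) = 0.6700 - 0.6662 = 0.0038
H(Y) - H(Y|X) = 1.0190 - 1.0152 = 0.0038
H(X) + H(Y) - H(X,Y) = 0.6700 + 1.0190 - 1.6853 = 0.0038

All forms give I(X;Y) = 0.0038 nats. ✓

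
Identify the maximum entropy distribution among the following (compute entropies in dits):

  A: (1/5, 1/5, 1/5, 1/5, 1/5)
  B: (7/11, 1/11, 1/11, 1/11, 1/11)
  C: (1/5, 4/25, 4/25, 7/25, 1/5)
A

For a discrete distribution over n outcomes, entropy is maximized by the uniform distribution.

Computing entropies:
H(A) = 0.6990 dits
H(B) = 0.5036 dits
H(C) = 0.6891 dits

The uniform distribution (where all probabilities equal 1/5) achieves the maximum entropy of log_10(5) = 0.6990 dits.

Distribution A has the highest entropy.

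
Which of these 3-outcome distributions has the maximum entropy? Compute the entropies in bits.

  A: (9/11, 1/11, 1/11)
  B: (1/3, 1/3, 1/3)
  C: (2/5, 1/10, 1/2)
B

For a discrete distribution over n outcomes, entropy is maximized by the uniform distribution.

Computing entropies:
H(A) = 0.8659 bits
H(B) = 1.5850 bits
H(C) = 1.3610 bits

The uniform distribution (where all probabilities equal 1/3) achieves the maximum entropy of log_2(3) = 1.5850 bits.

Distribution B has the highest entropy.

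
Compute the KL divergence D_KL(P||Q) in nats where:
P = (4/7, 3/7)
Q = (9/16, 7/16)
0.0002 nats

KL divergence: D_KL(P||Q) = Σ p(x) log(p(x)/q(x))

Computing term by term:
  x=0: 4/7 × log_e[(4/7)/(9/16)] = 4/7 × 0.0157 = 0.0090
  x=1: 3/7 × log_e[(3/7)/(7/16)] = 3/7 × -0.0206 = -0.0088

D_KL(P||Q) = 0.0002 nats

Note: KL divergence is always non-negative and equals 0 iff P = Q.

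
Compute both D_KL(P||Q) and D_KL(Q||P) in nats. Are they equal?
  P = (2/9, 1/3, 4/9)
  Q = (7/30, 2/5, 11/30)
D_KL(P||Q) = 0.0139, D_KL(Q||P) = 0.0138

KL divergence is not symmetric: D_KL(P||Q) ≠ D_KL(Q||P) in general.

D_KL(P||Q) = 0.0139 nats
D_KL(Q||P) = 0.0138 nats

No, they are not equal!

This asymmetry is why KL divergence is not a true distance metric.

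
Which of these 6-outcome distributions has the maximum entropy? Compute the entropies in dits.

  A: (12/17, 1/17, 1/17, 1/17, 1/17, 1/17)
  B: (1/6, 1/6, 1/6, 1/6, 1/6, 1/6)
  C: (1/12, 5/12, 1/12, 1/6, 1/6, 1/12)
B

For a discrete distribution over n outcomes, entropy is maximized by the uniform distribution.

Computing entropies:
H(A) = 0.4687 dits
H(B) = 0.7782 dits
H(C) = 0.6876 dits

The uniform distribution (where all probabilities equal 1/6) achieves the maximum entropy of log_10(6) = 0.7782 dits.

Distribution B has the highest entropy.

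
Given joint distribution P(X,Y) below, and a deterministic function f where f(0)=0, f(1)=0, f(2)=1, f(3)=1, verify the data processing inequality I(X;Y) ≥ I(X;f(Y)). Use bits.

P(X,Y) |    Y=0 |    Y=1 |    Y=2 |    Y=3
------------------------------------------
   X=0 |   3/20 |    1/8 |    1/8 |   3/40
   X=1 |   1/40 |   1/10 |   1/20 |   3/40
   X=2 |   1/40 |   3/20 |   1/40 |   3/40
I(X;Y) = 0.1066, I(X;f(Y)) = 0.0072, inequality holds: 0.1066 ≥ 0.0072

Data Processing Inequality: For any Markov chain X → Y → Z, we have I(X;Y) ≥ I(X;Z).

Here Z = f(Y) is a deterministic function of Y, forming X → Y → Z.

Original I(X;Y) = 0.1066 bits

After applying f:
P(X,Z) where Z=f(Y):
- P(X,Z=0) = P(X,Y=0) + P(X,Y=1)
- P(X,Z=1) = P(X,Y=2) + P(X,Y=3)

I(X;Z) = I(X;f(Y)) = 0.0072 bits

Verification: 0.1066 ≥ 0.0072 ✓

Information cannot be created by processing; the function f can only lose information about X.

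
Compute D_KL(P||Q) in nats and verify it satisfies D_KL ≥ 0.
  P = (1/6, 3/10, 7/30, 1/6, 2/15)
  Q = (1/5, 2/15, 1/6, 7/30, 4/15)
0.1429 nats

KL divergence satisfies the Gibbs inequality: D_KL(P||Q) ≥ 0 for all distributions P, Q.

D_KL(P||Q) = Σ p(x) log(p(x)/q(x))
Term by term:
  x=0: 1/6 × log_e[(1/6)/(1/5)] = -0.0304
  x=1: 3/10 × log_e[(3/10)/(2/15)] = 0.2433
  x=2: 7/30 × log_e[(7/30)/(1/6)] = 0.0785
  x=3: 1/6 × log_e[(1/6)/(7/30)] = -0.0561
  x=4: 2/15 × log_e[(2/15)/(4/15)] = -0.0924
D_KL(P||Q) = 0.1429 nats

D_KL(P||Q) = 0.1429 ≥ 0 ✓

This non-negativity is a fundamental property: relative entropy cannot be negative because it measures how different Q is from P.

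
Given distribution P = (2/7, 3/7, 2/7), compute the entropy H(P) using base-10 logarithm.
0.4686 dits

Shannon entropy is H(X) = -Σ p(x) log p(x).

For P = (2/7, 3/7, 2/7):
H = -2/7 × log_10(2/7) -3/7 × log_10(3/7) -2/7 × log_10(2/7)
H = 0.4686 dits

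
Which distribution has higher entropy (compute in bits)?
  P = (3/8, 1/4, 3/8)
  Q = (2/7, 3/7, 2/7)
P

Computing entropies in bits:
H(P) = 1.5613
H(Q) = 1.5567

Distribution P has higher entropy.

Intuition: The distribution closer to uniform (more spread out) has higher entropy.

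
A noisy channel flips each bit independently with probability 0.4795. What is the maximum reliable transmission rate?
0.0012 bits

For a binary symmetric channel (BSC) with error probability p:
Capacity C = 1 - H(p) bits per symbol

where H(p) = -p log₂(p) - (1-p) log₂(1-p) is the binary entropy function.

H(0.4795) = 0.9988 bits
C = 1 - 0.9988 = 0.0012 bits per symbol

This means we can reliably transmit up to 0.0012 bits of information per channel use.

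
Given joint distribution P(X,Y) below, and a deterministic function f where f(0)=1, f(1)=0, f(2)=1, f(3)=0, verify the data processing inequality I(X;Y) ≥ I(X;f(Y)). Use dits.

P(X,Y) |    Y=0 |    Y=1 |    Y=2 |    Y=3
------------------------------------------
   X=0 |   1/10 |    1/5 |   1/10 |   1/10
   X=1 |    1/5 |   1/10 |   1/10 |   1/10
I(X;Y) = 0.0148, I(X;f(Y)) = 0.0087, inequality holds: 0.0148 ≥ 0.0087

Data Processing Inequality: For any Markov chain X → Y → Z, we have I(X;Y) ≥ I(X;Z).

Here Z = f(Y) is a deterministic function of Y, forming X → Y → Z.

Original I(X;Y) = 0.0148 dits

After applying f:
P(X,Z) where Z=f(Y):
- P(X,Z=0) = P(X,Y=1) + P(X,Y=3)
- P(X,Z=1) = P(X,Y=0) + P(X,Y=2)

I(X;Z) = I(X;f(Y)) = 0.0087 dits

Verification: 0.0148 ≥ 0.0087 ✓

Information cannot be created by processing; the function f can only lose information about X.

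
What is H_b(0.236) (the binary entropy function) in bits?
0.7883 bits

The binary entropy function is:
H(p) = -p log(p) - (1-p) log(1-p)

H(0.236) = -0.236 × log_2(0.236) - 0.764 × log_2(0.764)
H(0.236) = 0.7883 bits

Note: Binary entropy is maximized at p=0.5 (H=1 bit) and minimized at p=0 or p=1 (H=0).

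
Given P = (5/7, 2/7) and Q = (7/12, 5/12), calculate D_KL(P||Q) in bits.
0.0532 bits

KL divergence: D_KL(P||Q) = Σ p(x) log(p(x)/q(x))

Computing term by term:
  x=0: 5/7 × log_2[(5/7)/(7/12)] = 5/7 × 0.2922 = 0.2087
  x=1: 2/7 × log_2[(2/7)/(5/12)] = 2/7 × -0.5443 = -0.1555

D_KL(P||Q) = 0.0532 bits

Note: KL divergence is always non-negative and equals 0 iff P = Q.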